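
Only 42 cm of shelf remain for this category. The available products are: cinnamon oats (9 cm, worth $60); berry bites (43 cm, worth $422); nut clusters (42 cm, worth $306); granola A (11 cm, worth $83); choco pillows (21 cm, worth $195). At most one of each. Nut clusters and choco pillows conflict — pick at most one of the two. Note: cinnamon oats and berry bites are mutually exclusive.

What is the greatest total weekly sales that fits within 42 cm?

338

Taking cinnamon oats + granola A + choco pillows: 41 cm used, 338 in weekly sales.
The closest alternative, nut clusters, reaches only 306.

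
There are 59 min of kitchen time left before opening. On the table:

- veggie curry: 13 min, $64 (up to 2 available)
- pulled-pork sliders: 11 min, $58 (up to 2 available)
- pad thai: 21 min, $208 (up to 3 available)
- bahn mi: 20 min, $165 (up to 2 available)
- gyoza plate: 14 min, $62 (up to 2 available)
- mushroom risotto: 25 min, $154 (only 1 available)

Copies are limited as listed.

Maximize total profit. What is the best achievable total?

Taking the top-ratio dishes first gives pulled-pork sliders + 2×pad thai for 474 (53 min).
The 11 min tied up in pulled-pork sliders is better spent on veggie curry — total rises to 480 (55 min).

480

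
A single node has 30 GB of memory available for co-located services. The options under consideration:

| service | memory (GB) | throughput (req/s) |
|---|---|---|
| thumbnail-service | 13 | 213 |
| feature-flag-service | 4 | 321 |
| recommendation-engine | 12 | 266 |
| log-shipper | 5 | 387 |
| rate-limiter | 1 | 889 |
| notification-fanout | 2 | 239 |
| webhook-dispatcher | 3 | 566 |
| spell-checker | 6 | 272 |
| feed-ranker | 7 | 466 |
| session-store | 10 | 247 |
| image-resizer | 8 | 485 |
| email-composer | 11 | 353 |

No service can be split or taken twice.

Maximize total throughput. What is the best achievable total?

Feature-flag-service + log-shipper + rate-limiter + notification-fanout + webhook-dispatcher + feed-ranker + image-resizer uses 30 of the 30 GB and totals 3353.

3353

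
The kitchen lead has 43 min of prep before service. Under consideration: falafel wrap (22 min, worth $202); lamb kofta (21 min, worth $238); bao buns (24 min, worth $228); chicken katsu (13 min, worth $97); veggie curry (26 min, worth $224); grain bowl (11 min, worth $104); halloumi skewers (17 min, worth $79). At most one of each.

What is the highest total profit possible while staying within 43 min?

440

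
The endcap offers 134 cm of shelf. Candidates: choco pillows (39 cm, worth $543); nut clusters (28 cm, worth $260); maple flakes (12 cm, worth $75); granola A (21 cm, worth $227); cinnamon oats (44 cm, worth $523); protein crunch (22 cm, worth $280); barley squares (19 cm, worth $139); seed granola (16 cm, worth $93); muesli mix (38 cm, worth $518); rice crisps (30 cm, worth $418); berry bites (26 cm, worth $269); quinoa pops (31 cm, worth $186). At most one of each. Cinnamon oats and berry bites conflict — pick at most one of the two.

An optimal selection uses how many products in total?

4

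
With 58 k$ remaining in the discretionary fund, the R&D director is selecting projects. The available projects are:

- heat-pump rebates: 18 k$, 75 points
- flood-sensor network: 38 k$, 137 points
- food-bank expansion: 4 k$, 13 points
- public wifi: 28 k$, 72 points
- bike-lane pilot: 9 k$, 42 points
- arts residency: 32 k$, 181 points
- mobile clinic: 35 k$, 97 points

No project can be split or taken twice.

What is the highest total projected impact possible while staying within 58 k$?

269

By projected impact per k$: arts residency 5.66, bike-lane pilot 4.67, heat-pump rebates 4.17, flood-sensor network 3.61 lead.
The ratio heuristic lands on food-bank expansion + bike-lane pilot + arts residency (236) but leaves 13 k$ idle.
The 9 k$ tied up in bike-lane pilot is better spent on heat-pump rebates — total rises to 269 (54 k$).
The closest alternative, heat-pump rebates + arts residency, reaches only 256.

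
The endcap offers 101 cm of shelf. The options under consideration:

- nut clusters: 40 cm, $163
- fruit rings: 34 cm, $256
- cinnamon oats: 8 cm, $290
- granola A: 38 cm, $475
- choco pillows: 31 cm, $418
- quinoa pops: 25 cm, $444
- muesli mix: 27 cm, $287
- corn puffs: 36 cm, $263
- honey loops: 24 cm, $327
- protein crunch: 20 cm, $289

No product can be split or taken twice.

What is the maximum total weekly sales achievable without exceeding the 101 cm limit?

A density-first pass picks cinnamon oats + quinoa pops + honey loops + protein crunch — 1350 at 77 cm.
Replace protein crunch with granola A: the trade gains 186 net, giving 1536 at 95 cm.
Next best is cinnamon oats + granola A + choco pillows + honey loops at 1510 (101 cm) — short by 26.

1536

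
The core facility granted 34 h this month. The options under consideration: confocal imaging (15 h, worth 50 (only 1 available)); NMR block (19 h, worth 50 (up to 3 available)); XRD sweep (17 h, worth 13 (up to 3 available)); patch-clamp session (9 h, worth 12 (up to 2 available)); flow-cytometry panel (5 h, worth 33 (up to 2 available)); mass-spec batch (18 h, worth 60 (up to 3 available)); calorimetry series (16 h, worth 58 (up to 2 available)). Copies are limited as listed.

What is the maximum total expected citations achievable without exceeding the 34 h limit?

128

A density-first pass picks 2×flow-cytometry panel + calorimetry series — 124 at 26 h.
The 16 h tied up in calorimetry series is better spent on confocal imaging + patch-clamp session — total rises to 128 (34 h).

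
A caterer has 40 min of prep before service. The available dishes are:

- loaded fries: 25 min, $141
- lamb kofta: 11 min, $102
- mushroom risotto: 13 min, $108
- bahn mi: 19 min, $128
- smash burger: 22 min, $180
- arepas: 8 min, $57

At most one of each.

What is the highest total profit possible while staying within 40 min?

The ratio heuristic lands on lamb kofta + mushroom risotto + arepas (267) but leaves 8 min idle.
Dropping lamb kofta frees 11 min; slotting in bahn mi (19 min) lifts the total to 293 at 40 min.
An exhaustive check of the 64 subsets confirms 293.

293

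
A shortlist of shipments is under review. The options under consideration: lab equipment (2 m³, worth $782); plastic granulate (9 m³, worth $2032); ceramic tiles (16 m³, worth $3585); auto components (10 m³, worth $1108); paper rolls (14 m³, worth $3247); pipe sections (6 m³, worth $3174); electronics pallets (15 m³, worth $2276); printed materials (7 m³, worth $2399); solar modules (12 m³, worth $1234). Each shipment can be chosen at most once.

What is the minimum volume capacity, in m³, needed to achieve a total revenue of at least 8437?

27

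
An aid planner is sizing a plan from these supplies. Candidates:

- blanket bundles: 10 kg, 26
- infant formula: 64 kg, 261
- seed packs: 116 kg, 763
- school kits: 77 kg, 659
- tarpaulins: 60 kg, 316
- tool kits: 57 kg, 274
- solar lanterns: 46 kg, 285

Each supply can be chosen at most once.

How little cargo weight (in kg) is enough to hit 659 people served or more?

Need the lightest bundle worth ≥ 659.
school kits reaches 659 using 77 kg.
Any bundle with less than 77 kg falls short of 659.

77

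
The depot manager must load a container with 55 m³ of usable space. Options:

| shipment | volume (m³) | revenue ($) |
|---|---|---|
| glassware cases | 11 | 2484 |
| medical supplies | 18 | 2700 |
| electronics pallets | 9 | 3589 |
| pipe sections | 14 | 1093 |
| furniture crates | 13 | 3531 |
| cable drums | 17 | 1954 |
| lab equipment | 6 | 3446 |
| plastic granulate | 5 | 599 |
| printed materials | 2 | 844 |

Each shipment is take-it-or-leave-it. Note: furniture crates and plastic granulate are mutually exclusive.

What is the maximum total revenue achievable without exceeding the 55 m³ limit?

14987

Glassware cases + electronics pallets + pipe sections + furniture crates + lab equipment + printed materials uses 55 of the 55 m³ and totals 14987.
The closest alternative, glassware cases + electronics pallets + pipe sections + furniture crates + lab equipment, reaches only 14143.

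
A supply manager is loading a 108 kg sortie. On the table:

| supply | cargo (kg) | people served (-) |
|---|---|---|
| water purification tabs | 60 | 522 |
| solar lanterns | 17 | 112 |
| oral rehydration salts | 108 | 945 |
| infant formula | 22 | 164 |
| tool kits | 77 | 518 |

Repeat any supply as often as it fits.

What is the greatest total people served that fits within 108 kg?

The ratio ordering already packs tightly: oral rehydration salts, 108 kg, 945.
No other feasible combination exceeds 945.

945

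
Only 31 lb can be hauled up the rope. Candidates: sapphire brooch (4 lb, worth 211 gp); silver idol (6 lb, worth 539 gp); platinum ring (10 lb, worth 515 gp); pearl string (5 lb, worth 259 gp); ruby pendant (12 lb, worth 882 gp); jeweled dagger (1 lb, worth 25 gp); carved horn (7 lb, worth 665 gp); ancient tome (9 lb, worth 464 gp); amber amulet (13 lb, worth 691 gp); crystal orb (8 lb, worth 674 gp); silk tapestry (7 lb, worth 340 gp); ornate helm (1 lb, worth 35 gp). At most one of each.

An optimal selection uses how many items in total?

Best achievable value is 2432.
For example sapphire brooch + ruby pendant + carved horn + crystal orb achieves it, using 31 lb.
All optima have 4 items.

4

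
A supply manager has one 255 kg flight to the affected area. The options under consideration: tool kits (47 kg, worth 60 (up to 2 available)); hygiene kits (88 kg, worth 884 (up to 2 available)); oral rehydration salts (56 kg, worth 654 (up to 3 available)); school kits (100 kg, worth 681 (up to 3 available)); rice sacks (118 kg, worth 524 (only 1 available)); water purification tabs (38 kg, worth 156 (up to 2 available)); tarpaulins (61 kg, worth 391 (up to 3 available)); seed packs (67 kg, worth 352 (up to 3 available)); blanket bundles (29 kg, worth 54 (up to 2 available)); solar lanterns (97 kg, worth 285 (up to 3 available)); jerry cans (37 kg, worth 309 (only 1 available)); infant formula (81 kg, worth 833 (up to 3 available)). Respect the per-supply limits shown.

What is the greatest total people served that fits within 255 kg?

Best packing: 3×oral rehydration salts + infant formula — 249 kg, 2795 total.

2795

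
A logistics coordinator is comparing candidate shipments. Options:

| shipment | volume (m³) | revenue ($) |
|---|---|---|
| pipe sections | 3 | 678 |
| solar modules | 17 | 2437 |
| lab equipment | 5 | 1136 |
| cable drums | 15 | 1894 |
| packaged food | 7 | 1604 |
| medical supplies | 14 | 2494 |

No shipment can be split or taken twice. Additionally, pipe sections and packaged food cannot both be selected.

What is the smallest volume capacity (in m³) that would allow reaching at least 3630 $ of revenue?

19

Look for the lowest-volume combination reaching 3630.
Taking lab equipment + medical supplies gives 3630 (≥ 3630) for 19 m³.
Any bundle with less than 19 m³ falls short of 3630.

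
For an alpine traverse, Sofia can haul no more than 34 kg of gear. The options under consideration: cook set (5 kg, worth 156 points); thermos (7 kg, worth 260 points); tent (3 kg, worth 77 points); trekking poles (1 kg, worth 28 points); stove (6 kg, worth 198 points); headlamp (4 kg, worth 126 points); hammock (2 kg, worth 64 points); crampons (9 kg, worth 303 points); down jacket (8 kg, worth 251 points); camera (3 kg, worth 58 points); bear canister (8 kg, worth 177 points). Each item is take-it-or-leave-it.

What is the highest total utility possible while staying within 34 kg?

1138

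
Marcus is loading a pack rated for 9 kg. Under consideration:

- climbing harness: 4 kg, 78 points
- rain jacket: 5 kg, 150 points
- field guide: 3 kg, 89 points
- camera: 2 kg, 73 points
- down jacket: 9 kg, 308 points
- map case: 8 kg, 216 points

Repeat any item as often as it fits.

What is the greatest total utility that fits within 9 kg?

308

The ratio heuristic lands on 4×camera (292) but leaves 1 kg idle.
Dropping camera frees 2 kg; slotting in field guide (3 kg) lifts the total to 308 at 9 kg.
No other feasible combination exceeds 308.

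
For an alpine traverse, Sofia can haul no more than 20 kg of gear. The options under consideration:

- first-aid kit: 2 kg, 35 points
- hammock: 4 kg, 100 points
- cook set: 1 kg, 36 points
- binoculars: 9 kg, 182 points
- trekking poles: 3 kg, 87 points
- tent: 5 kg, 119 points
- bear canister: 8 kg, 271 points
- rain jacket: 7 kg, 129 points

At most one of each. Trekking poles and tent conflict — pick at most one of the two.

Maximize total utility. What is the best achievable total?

561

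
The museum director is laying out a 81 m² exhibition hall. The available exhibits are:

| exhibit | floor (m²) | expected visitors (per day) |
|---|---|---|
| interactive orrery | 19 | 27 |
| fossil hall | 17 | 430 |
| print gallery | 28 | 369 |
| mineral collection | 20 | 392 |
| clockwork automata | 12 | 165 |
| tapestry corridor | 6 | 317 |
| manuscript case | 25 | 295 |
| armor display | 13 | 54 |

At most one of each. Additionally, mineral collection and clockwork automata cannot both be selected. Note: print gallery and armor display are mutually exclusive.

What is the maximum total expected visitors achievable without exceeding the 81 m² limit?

Fossil hall + print gallery + mineral collection + tapestry corridor uses 71 of the 81 m² and totals 1508.
An exhaustive check of the 256 subsets confirms 1508.

1508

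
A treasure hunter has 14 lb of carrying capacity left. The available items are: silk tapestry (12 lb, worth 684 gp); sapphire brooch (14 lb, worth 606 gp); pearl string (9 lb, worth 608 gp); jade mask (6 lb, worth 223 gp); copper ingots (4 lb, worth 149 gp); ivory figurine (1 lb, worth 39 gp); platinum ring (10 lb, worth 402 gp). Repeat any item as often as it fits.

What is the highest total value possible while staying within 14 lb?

Ranking by ratio (value/lb): pearl string 67.56, silk tapestry 57.00, sapphire brooch 43.29.
Pearl string + 5×ivory figurine uses 14 of the 14 lb and totals 803.
Every other selection either busts 14 lb or fails to beat 803.

803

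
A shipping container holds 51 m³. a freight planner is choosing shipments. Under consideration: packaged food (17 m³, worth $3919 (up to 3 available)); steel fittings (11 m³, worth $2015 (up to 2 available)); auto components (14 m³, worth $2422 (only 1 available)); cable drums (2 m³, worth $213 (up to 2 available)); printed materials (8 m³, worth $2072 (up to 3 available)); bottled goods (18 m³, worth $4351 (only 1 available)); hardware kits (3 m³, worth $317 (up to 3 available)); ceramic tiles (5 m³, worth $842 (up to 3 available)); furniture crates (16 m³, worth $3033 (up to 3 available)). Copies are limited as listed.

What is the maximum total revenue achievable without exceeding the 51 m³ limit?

A density-first pass picks 2×cable drums + 3×printed materials + bottled goods + ceramic tiles — 11835 at 51 m³.
Dropping 2×cable drums and printed materials and ceramic tiles frees 17 m³; slotting in packaged food (17 m³) lifts the total to 12414 at 51 m³.
Nothing else within 51 m³ beats 12414.

12414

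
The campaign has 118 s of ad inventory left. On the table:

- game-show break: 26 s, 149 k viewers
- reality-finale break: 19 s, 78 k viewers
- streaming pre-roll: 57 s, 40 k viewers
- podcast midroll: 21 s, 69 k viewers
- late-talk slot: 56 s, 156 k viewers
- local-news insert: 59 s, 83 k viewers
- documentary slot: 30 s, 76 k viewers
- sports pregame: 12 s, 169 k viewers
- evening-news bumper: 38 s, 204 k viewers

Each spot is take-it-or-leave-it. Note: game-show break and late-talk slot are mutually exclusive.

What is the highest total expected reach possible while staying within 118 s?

669

Game-show break + reality-finale break + podcast midroll + sports pregame + evening-news bumper uses 116 of the 118 s and totals 669.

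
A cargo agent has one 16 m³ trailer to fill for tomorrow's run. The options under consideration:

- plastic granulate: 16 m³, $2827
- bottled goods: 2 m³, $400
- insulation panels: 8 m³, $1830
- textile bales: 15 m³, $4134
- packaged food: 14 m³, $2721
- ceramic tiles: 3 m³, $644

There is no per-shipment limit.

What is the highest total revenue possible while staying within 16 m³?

Best packing: textile bales — 15 m³, 4134 total.

4134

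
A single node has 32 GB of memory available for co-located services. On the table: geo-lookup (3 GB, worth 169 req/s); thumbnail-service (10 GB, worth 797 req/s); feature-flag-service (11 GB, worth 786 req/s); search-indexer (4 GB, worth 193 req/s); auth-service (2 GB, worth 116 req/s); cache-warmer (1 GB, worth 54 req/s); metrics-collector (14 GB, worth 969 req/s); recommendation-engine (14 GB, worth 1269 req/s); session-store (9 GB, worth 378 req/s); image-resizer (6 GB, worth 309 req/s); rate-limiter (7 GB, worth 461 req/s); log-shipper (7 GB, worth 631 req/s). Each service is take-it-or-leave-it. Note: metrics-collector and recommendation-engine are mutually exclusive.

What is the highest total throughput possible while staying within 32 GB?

2751

Thumbnail-service + cache-warmer + recommendation-engine + log-shipper uses 32 of the 32 GB and totals 2751.
Every other selection either busts 32 GB or breaks a pairing rule or fails to beat 2751.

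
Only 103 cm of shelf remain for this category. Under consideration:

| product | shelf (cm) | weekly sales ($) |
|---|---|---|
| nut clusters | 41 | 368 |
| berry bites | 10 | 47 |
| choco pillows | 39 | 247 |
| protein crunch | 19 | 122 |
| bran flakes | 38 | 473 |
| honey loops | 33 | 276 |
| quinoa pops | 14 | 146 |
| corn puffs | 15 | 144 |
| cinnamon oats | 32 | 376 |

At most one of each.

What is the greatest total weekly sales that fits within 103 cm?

1139

Taking bran flakes + quinoa pops + corn puffs + cinnamon oats: 99 cm used, 1139 in weekly sales.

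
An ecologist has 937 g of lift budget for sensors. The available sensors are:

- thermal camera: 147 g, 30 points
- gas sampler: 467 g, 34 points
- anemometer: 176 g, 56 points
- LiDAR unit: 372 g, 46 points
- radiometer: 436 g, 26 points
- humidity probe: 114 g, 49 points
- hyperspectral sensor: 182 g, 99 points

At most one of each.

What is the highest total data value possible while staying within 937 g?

250

By data value per g: hyperspectral sensor 0.54, humidity probe 0.43, anemometer 0.32, thermal camera 0.20 lead.
Taking the top-ratio sensors first gives thermal camera + anemometer + humidity probe + hyperspectral sensor for 234 (619 g).
The 147 g tied up in thermal camera is better spent on LiDAR unit — total rises to 250 (844 g).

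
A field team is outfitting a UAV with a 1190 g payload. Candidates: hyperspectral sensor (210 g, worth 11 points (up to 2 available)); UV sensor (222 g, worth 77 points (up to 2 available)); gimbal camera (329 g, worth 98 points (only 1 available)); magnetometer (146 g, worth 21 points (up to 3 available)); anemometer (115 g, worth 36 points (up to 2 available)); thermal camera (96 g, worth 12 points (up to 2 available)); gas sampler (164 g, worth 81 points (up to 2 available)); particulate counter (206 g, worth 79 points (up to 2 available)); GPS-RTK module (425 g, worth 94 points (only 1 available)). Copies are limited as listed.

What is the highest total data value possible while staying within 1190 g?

474

The ratio ordering already packs tightly: 2×UV sensor + 2×gas sampler + 2×particulate counter, 1184 g, 474.
No other feasible combination exceeds 474.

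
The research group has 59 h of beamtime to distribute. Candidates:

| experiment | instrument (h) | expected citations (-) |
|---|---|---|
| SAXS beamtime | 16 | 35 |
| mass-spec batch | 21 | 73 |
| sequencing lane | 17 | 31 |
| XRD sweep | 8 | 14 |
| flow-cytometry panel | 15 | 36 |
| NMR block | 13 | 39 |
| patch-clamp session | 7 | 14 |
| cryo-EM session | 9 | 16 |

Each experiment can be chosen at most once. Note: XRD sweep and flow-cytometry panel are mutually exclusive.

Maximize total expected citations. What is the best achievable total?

164

By expected citations per h: mass-spec batch 3.48, NMR block 3.00, flow-cytometry panel 2.40 lead.
The ratio heuristic lands on mass-spec batch + flow-cytometry panel + NMR block + patch-clamp session (162) but leaves 3 h idle.
The 7 h tied up in patch-clamp session is better spent on cryo-EM session — total rises to 164 (58 h).
The closest alternative, SAXS beamtime + mass-spec batch + NMR block + cryo-EM session, reaches only 163.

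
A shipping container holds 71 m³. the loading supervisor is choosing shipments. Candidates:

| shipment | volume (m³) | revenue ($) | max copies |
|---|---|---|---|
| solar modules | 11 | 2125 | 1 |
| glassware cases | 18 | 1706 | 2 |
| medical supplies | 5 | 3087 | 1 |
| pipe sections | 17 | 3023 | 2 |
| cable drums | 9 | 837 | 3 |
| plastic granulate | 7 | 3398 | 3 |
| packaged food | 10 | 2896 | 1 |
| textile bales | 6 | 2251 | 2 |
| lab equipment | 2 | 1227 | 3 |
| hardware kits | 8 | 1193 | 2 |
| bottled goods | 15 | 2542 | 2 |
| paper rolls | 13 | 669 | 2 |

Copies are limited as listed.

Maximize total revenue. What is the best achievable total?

27383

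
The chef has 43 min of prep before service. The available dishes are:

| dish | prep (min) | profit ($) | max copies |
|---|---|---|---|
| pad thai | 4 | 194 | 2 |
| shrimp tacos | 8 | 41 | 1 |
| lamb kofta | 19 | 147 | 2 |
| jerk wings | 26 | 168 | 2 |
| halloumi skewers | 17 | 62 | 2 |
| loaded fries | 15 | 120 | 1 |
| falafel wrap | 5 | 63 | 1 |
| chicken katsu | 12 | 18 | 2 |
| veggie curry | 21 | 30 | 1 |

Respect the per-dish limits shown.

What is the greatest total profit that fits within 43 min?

655

The ratio heuristic lands on 2×pad thai + shrimp tacos + loaded fries + falafel wrap (612) but leaves 7 min idle.
Dropping shrimp tacos and falafel wrap frees 13 min; slotting in lamb kofta (19 min) lifts the total to 655 at 42 min.
Every other selection either busts 43 min or exceeds an availability limit or fails to beat 655.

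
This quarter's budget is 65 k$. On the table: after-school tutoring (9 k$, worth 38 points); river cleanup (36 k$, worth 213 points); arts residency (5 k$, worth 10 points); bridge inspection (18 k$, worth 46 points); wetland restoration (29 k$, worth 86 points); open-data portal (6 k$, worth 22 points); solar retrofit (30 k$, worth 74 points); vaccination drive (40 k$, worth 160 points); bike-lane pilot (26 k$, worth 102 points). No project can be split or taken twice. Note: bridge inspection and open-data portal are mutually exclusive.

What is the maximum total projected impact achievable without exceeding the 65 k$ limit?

315

Ranking by ratio (projected impact/k$): river cleanup 5.92, after-school tutoring 4.22, vaccination drive 4.00, bike-lane pilot 3.92.
The ratio heuristic lands on after-school tutoring + river cleanup + arts residency + open-data portal (283) but leaves 9 k$ idle.
Replace after-school tutoring and arts residency and open-data portal with bike-lane pilot: the trade gains 32 net, giving 315 at 62 k$.
Runner-up river cleanup + wetland restoration tops out at 299.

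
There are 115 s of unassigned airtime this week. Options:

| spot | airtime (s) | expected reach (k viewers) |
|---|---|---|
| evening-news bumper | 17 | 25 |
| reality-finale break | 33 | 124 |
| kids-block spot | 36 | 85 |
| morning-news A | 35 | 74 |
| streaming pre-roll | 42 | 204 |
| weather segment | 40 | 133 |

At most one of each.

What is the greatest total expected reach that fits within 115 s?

The ratio ordering already packs tightly: reality-finale break + streaming pre-roll + weather segment, 115 s, 461.
An exhaustive check of the 64 subsets confirms 461.

461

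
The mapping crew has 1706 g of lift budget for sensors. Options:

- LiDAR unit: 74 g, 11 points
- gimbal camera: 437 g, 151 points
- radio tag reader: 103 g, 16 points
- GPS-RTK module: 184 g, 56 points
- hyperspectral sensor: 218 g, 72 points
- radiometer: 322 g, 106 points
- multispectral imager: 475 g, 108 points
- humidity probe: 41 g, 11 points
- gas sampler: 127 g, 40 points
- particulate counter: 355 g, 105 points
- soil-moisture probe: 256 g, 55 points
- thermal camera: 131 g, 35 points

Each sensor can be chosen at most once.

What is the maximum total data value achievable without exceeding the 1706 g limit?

541

Density check — gimbal camera 0.35, hyperspectral sensor 0.33, radiometer 0.33 are the best per g.
Gimbal camera + GPS-RTK module + hyperspectral sensor + radiometer + humidity probe + gas sampler + particulate counter uses 1684 of the 1706 g and totals 541.
No other feasible combination exceeds 541.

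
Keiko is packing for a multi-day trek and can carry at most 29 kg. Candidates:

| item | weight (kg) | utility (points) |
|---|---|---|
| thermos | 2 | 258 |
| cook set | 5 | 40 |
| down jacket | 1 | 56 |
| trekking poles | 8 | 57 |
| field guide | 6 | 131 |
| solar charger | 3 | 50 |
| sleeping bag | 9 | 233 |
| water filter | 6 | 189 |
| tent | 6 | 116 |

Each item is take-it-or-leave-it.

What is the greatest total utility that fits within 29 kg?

Filling by ratio: thermos + down jacket + field guide + solar charger + sleeping bag + water filter for 917, with 2 kg left unused.
Replace down jacket and solar charger with tent: the trade gains 10 net, giving 927 at 29 kg.
An exhaustive check of the 512 subsets confirms 927.

927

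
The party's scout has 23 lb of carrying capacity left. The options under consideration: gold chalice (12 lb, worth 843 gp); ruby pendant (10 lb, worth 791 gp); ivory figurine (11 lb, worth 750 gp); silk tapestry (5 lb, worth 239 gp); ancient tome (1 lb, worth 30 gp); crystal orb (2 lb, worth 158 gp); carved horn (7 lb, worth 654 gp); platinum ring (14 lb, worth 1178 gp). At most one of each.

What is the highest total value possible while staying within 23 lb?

1990

Taking crystal orb + carved horn + platinum ring: 23 lb used, 1990 in value.
Nothing else within 23 lb beats 1990.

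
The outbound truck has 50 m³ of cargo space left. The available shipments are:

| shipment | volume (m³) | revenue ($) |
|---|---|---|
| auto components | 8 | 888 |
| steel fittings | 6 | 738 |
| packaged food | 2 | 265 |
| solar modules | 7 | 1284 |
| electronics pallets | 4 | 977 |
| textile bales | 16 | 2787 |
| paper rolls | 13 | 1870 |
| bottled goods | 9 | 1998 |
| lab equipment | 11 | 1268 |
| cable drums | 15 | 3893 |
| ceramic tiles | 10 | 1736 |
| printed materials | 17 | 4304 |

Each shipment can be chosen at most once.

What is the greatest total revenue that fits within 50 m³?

11744

A density-first pass picks packaged food + electronics pallets + bottled goods + cable drums + printed materials — 11437 at 47 m³.
Dropping electronics pallets frees 4 m³; slotting in solar modules (7 m³) lifts the total to 11744 at 50 m³.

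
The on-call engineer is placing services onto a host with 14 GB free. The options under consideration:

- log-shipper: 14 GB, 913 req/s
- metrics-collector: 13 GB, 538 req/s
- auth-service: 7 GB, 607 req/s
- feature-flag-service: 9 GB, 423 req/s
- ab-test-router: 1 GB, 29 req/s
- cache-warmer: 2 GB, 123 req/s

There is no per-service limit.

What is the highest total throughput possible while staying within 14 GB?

1214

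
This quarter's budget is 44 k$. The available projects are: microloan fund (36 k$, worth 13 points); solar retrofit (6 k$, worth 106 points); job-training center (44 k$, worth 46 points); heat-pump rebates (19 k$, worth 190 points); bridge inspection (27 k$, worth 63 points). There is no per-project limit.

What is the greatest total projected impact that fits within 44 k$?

742

Ranking by ratio (projected impact/k$): solar retrofit 17.67, heat-pump rebates 10.00, bridge inspection 2.33.
Best packing: 7×solar retrofit — 42 k$, 742 total.
Every other selection either busts 44 k$ or fails to beat 742.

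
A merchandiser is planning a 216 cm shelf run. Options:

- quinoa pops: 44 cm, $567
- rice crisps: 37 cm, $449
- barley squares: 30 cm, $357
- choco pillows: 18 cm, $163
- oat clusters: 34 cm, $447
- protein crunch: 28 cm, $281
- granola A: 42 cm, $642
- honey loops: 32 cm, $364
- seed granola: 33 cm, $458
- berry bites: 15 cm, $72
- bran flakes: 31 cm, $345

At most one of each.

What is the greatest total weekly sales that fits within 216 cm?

2835

Ranking by ratio (weekly sales/cm): granola A 15.29, seed granola 13.88, oat clusters 13.15, quinoa pops 12.89.
A density-first pass picks quinoa pops + rice crisps + choco pillows + oat clusters + granola A + seed granola — 2726 at 208 cm.
Replace rice crisps and choco pillows with barley squares + honey loops: the trade gains 109 net, giving 2835 at 215 cm.
The spare 1 cm is too small for any remaining product, and no exchange beats 2835.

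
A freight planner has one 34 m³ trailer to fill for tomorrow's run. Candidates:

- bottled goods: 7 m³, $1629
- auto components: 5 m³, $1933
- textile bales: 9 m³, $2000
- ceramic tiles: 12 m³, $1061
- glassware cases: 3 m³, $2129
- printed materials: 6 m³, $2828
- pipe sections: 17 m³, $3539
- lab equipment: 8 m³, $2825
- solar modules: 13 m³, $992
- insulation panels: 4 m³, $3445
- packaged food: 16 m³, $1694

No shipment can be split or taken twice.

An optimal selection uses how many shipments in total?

6

Optimal total is 14789.
bottled goods + auto components + glassware cases + printed materials + lab equipment + insulation panels hits 14789 at 33 m³.
Any selection reaching 14789 contains exactly 6 shipments.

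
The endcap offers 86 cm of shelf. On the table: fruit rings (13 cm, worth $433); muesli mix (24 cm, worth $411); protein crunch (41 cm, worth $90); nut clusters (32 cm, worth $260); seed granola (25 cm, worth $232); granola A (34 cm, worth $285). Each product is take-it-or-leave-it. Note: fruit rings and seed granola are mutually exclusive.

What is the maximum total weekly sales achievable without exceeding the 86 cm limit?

1129

Fruit rings + muesli mix + granola A uses 71 of the 86 cm and totals 1129.
The closest alternative, fruit rings + muesli mix + nut clusters, reaches only 1104.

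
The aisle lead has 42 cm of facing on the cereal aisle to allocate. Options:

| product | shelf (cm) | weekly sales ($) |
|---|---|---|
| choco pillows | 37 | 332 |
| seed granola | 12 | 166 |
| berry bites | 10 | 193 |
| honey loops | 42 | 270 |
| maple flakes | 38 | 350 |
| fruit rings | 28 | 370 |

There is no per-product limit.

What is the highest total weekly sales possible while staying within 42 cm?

772

Taking 4×berry bites: 40 cm used, 772 in weekly sales.
The spare 2 cm is too small for any remaining product, and no exchange beats 772.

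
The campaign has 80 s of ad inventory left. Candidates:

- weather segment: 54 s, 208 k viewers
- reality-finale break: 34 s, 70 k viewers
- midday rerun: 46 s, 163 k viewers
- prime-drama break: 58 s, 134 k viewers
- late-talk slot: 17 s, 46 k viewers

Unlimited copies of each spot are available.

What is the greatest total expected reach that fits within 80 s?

255

By expected reach per s: weather segment 3.85, midday rerun 3.54, late-talk slot 2.71, prime-drama break 2.31 lead.
A density-first pass picks weather segment + late-talk slot — 254 at 71 s.
Dropping weather segment frees 54 s; slotting in midday rerun + late-talk slot (63 s) lifts the total to 255 at 80 s.
Nothing else within 80 s beats 255.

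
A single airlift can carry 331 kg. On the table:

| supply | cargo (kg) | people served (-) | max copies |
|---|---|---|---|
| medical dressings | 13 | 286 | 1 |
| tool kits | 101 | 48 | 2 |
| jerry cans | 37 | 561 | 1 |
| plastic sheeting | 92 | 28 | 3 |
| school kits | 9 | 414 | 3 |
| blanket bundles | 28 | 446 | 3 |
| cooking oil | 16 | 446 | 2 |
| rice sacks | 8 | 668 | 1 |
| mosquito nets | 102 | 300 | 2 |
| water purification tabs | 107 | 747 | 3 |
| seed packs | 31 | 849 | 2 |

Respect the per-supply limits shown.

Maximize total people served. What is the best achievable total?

6700

Density check — rice sacks 83.50, school kits 46.00, cooking oil 27.88 are the best per kg.
The ratio heuristic lands on medical dressings + jerry cans + 3×school kits + 3×blanket bundles + 2×cooking oil + rice sacks + 2×seed packs (6685) but leaves 68 kg idle.
The 41 kg tied up in medical dressings and blanket bundles is better spent on water purification tabs — total rises to 6700 (329 kg).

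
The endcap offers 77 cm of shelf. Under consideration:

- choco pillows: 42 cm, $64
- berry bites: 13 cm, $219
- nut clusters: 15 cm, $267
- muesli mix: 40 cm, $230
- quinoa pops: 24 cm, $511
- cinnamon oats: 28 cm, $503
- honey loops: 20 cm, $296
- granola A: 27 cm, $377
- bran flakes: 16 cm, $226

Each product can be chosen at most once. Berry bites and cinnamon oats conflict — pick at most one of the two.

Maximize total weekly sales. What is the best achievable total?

Ranking by ratio (weekly sales/cm): quinoa pops 21.29, cinnamon oats 17.96, nut clusters 17.80, berry bites 16.85.
Greedy by ratio would take nut clusters + quinoa pops + cinnamon oats: 67 cm used, total 1281.
Replace nut clusters with honey loops: the trade gains 29 net, giving 1310 at 72 cm.
Nothing else feasible within 77 cm beats 1310.

1310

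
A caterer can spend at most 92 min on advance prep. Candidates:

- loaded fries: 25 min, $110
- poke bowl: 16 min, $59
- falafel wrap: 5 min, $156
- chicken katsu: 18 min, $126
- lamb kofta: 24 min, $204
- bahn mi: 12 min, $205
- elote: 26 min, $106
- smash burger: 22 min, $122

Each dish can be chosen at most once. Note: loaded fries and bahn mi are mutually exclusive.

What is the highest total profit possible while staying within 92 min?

By profit per min: falafel wrap 31.20, bahn mi 17.08, lamb kofta 8.50, chicken katsu 7.00 lead.
Best packing: falafel wrap + chicken katsu + lamb kofta + bahn mi + smash burger — 81 min, 813 total.
Runner-up falafel wrap + chicken katsu + lamb kofta + bahn mi + elote tops out at 797.

813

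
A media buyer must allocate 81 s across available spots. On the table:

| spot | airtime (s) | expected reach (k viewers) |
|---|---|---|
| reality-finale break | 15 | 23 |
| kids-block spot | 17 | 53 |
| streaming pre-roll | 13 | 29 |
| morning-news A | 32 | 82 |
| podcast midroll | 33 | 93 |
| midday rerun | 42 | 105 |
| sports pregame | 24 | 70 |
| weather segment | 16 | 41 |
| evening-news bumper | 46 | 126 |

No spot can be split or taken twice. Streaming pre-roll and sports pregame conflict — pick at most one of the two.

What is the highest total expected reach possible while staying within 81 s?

Greedy by ratio would take kids-block spot + podcast midroll + sports pregame: 74 s used, total 216.
The 57 s tied up in podcast midroll and sports pregame is better spent on weather segment + evening-news bumper — total rises to 220 (79 s).
Runner-up podcast midroll + evening-news bumper tops out at 219.

220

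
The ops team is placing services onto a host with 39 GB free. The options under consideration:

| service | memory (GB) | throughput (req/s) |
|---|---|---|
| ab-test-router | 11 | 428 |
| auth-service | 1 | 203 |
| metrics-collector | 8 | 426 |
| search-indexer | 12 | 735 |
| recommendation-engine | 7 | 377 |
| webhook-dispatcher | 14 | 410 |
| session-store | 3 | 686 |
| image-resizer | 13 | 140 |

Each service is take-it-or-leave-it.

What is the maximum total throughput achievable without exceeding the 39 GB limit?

2478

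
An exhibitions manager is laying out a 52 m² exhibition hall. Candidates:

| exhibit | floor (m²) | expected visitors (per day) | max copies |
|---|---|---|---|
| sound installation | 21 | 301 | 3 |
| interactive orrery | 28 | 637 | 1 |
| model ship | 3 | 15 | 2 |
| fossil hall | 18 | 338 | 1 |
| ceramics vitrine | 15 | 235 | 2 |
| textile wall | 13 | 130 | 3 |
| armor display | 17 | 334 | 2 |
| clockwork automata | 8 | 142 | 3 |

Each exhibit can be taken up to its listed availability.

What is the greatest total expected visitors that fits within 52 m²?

1063

By expected visitors per m²: interactive orrery 22.75, armor display 19.65, fossil hall 18.78, clockwork automata 17.75 lead.
Greedy by ratio would take interactive orrery + 2×model ship + armor display: 51 m² used, total 1001.
The 23 m² tied up in 2×model ship and armor display is better spent on 3×clockwork automata — total rises to 1063 (52 m²).
Every other selection either busts 52 m² or exceeds an availability limit or fails to beat 1063.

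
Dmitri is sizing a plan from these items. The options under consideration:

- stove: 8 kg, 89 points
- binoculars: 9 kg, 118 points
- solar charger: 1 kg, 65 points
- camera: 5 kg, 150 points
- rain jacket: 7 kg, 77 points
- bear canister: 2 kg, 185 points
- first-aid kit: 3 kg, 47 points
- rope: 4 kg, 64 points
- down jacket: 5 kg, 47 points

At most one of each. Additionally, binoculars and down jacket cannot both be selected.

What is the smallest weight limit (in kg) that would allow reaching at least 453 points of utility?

Look for the lowest-weight combination reaching 453.
solar charger + camera + bear canister + rope: 464 utility at 12 kg.
Below 12 kg the best achievable stays under 453.

12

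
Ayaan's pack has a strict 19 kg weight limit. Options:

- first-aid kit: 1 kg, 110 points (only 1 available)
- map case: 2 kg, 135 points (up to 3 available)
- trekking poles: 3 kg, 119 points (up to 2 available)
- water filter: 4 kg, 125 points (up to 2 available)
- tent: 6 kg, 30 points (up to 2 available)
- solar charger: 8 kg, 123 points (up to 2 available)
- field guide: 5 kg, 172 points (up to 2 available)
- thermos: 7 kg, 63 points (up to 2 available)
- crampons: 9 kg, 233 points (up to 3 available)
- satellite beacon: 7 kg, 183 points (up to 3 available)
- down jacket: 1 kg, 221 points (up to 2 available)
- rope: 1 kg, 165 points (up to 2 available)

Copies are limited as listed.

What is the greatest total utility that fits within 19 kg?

1578

Greedy by ratio would take first-aid kit + 3×map case + 2×trekking poles + 2×down jacket + 2×rope: 17 kg used, total 1525.
Dropping trekking poles frees 3 kg; slotting in field guide (5 kg) lifts the total to 1578 at 19 kg.
Every other selection either busts 19 kg or exceeds an availability limit or fails to beat 1578.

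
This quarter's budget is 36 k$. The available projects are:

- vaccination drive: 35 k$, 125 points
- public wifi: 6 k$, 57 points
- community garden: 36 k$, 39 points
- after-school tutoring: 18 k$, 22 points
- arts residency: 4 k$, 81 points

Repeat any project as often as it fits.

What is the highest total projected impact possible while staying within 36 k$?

729

Best packing: 9×arts residency — 36 k$, 729 total.
That's the maximum — no swap from here does better than 729.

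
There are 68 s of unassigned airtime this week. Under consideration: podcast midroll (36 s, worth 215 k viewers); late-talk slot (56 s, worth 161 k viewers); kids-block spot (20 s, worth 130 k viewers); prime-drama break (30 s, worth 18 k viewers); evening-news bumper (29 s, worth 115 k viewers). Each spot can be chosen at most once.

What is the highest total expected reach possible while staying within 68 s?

345

By expected reach per s: kids-block spot 6.50, podcast midroll 5.97, evening-news bumper 3.97 lead.
The ratio ordering already packs tightly: podcast midroll + kids-block spot, 56 s, 345.
Next best is podcast midroll + evening-news bumper at 330 (65 s) — short by 15.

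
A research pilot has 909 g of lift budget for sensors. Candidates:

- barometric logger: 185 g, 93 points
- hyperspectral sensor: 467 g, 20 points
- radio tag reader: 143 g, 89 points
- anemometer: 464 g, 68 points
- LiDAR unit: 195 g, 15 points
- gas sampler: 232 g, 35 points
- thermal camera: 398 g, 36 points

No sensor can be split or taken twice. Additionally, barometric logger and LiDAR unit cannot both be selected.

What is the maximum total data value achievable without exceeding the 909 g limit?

Taking barometric logger + radio tag reader + anemometer: 792 g used, 250 in data value.
An exhaustive check of the 128 subsets confirms 250.

250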